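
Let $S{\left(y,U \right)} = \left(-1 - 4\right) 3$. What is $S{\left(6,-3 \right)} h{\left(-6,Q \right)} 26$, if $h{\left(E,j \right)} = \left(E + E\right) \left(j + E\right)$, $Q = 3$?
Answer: $-14040$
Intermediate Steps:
$S{\left(y,U \right)} = -15$ ($S{\left(y,U \right)} = \left(-5\right) 3 = -15$)
$h{\left(E,j \right)} = 2 E \left(E + j\right)$
$S{\left(6,-3 \right)} h{\left(-6,Q \right)} 26 = - 15 \cdot 2 \left(-6\right) \left(-6 + 3\right) 26 = - 15 \cdot 2 \left(-6\right) \left(-3\right) 26 = \left(-15\right) 36 \cdot 26 = \left(-540\right) 26 = -14040$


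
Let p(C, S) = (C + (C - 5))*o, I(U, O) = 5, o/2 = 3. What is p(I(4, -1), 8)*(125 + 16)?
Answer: 4230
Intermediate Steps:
o = 6 (o = 2*3 = 6)
p(C, S) = -30 + 12*C (p(C, S) = (C + (C - 5))*6 = (C + (-5 + C))*6 = (-5 + 2*C)*6 = -30 + 12*C)
p(I(4, -1), 8)*(125 + 16) = (-30 + 12*5)*(125 + 16) = (-30 + 60)*141 = 30*141 = 4230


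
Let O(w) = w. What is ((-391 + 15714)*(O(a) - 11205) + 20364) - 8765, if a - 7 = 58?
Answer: -170686621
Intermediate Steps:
a = 65 (a = 7 + 58 = 65)
((-391 + 15714)*(O(a) - 11205) + 20364) - 8765 = ((-391 + 15714)*(65 - 11205) + 20364) - 8765 = (15323*(-11140) + 20364) - 8765 = (-170698220 + 20364) - 8765 = -170677856 - 8765 = -170686621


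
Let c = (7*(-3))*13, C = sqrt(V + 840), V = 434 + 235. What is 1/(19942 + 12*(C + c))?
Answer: 8333/138769130 - 3*sqrt(1509)/69384565 ≈ 5.8370e-5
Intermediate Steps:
V = 669
C = sqrt(1509) (C = sqrt(669 + 840) = sqrt(1509) ≈ 38.846)
c = -273 (c = -21*13 = -273)
1/(19942 + 12*(C + c)) = 1/(19942 + 12*(sqrt(1509) - 273)) = 1/(19942 + 12*(-273 + sqrt(1509))) = 1/(19942 + (-3276 + 12*sqrt(1509))) = 1/(16666 + 12*sqrt(1509))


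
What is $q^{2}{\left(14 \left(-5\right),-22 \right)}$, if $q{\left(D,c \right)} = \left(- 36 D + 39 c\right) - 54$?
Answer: $2585664$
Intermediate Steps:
$q{\left(D,c \right)} = -54 - 36 D + 39 c$
$q^{2}{\left(14 \left(-5\right),-22 \right)} = \left(-54 - 36 \cdot 14 \left(-5\right) + 39 \left(-22\right)\right)^{2} = \left(-54 - -2520 - 858\right)^{2} = \left(-54 + 2520 - 858\right)^{2} = 1608^{2} = 2585664$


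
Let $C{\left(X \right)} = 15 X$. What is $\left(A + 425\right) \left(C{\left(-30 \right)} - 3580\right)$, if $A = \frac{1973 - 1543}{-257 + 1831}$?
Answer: $- \frac{1348800700}{787} \approx -1.7139 \cdot 10^{6}$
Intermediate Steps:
$A = \frac{215}{787}$ ($A = \frac{430}{1574} = 430 \cdot \frac{1}{1574} = \frac{215}{787} \approx 0.27319$)
$\left(A + 425\right) \left(C{\left(-30 \right)} - 3580\right) = \left(\frac{215}{787} + 425\right) \left(15 \left(-30\right) - 3580\right) = \frac{334690 \left(-450 - 3580\right)}{787} = \frac{334690}{787} \left(-4030\right) = - \frac{1348800700}{787}$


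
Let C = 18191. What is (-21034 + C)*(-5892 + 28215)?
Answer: -63464289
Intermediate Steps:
(-21034 + C)*(-5892 + 28215) = (-21034 + 18191)*(-5892 + 28215) = -2843*22323 = -63464289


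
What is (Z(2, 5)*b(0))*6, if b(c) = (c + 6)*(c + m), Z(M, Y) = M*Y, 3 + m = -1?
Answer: -1440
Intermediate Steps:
m = -4 (m = -3 - 1 = -4)
b(c) = (-4 + c)*(6 + c) (b(c) = (c + 6)*(c - 4) = (6 + c)*(-4 + c) = (-4 + c)*(6 + c))
(Z(2, 5)*b(0))*6 = ((2*5)*(-24 + 0² + 2*0))*6 = (10*(-24 + 0 + 0))*6 = (10*(-24))*6 = -240*6 = -1440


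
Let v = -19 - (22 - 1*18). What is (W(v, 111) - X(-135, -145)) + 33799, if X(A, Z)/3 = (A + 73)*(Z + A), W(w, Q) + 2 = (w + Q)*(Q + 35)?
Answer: -5435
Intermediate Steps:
v = -23 (v = -19 - (22 - 18) = -19 - 1*4 = -19 - 4 = -23)
W(w, Q) = -2 + (35 + Q)*(Q + w) (W(w, Q) = -2 + (w + Q)*(Q + 35) = -2 + (Q + w)*(35 + Q) = -2 + (35 + Q)*(Q + w))
X(A, Z) = 3*(73 + A)*(A + Z) (X(A, Z) = 3*((A + 73)*(Z + A)) = 3*((73 + A)*(A + Z)) = 3*(73 + A)*(A + Z))
(W(v, 111) - X(-135, -145)) + 33799 = ((-2 + 111**2 + 35*111 + 35*(-23) + 111*(-23)) - (3*(-135)**2 + 219*(-135) + 219*(-145) + 3*(-135)*(-145))) + 33799 = ((-2 + 12321 + 3885 - 805 - 2553) - (3*18225 - 29565 - 31755 + 58725)) + 33799 = (12846 - (54675 - 29565 - 31755 + 58725)) + 33799 = (12846 - 1*52080) + 33799 = (12846 - 52080) + 33799 = -39234 + 33799 = -5435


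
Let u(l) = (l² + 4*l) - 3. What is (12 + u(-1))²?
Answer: 36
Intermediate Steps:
u(l) = -3 + l² + 4*l
(12 + u(-1))² = (12 + (-3 + (-1)² + 4*(-1)))² = (12 + (-3 + 1 - 4))² = (12 - 6)² = 6² = 36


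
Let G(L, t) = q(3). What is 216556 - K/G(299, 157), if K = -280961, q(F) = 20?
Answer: 4612081/20 ≈ 2.3060e+5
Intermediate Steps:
G(L, t) = 20
216556 - K/G(299, 157) = 216556 - (-280961)/20 = 216556 - 1*(-280961/20) = 216556 + 280961/20 = 4612081/20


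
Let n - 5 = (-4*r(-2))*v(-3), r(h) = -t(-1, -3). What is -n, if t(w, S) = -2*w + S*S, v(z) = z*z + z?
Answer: -269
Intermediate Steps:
v(z) = z + z**2 (v(z) = z**2 + z = z + z**2)
t(w, S) = S**2 - 2*w (t(w, S) = -2*w + S**2 = S**2 - 2*w)
r(h) = -11 (r(h) = -((-3)**2 - 2*(-1)) = -(9 + 2) = -1*11 = -11)
n = 269 (n = 5 + (-4*(-11))*(-3*(1 - 3)) = 5 + 44*(-3*(-2)) = 5 + 44*6 = 5 + 264 = 269)
-n = -1*269 = -269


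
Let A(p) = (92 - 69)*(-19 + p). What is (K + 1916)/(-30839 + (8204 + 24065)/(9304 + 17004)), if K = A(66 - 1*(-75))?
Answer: -124226376/811280143 ≈ -0.15312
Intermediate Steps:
A(p) = -437 + 23*p (A(p) = 23*(-19 + p) = -437 + 23*p)
K = 2806 (K = -437 + 23*(66 - 1*(-75)) = -437 + 23*(66 + 75) = -437 + 23*141 = -437 + 3243 = 2806)
(K + 1916)/(-30839 + (8204 + 24065)/(9304 + 17004)) = (2806 + 1916)/(-30839 + (8204 + 24065)/(9304 + 17004)) = 4722/(-30839 + 32269/26308) = 4722/(-811280143/26308) = 4722*(-26308/811280143) = -124226376/811280143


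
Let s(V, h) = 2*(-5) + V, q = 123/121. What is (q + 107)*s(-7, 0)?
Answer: -222190/121 ≈ -1836.3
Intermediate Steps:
q = 123/121 (q = 123*(1/121) = 123/121 ≈ 1.0165)
s(V, h) = -10 + V
(q + 107)*s(-7, 0) = (123/121 + 107)*(-10 - 7) = (13070/121)*(-17) = -222190/121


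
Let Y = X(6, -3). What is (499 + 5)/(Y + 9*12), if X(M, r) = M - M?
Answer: 14/3 ≈ 4.6667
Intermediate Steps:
X(M, r) = 0
Y = 0
(499 + 5)/(Y + 9*12) = (499 + 5)/(0 + 9*12) = 504/(0 + 108) = 504/108 = 504*(1/108) = 14/3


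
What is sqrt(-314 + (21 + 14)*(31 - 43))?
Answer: I*sqrt(734) ≈ 27.092*I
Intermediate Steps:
sqrt(-314 + (21 + 14)*(31 - 43)) = sqrt(-314 + 35*(-12)) = sqrt(-314 - 420) = sqrt(-734) = I*sqrt(734)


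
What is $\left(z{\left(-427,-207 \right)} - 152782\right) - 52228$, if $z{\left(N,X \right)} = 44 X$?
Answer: $-214118$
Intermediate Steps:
$\left(z{\left(-427,-207 \right)} - 152782\right) - 52228 = \left(44 \left(-207\right) - 152782\right) - 52228 = \left(-9108 - 152782\right) - 52228 = -161890 - 52228 = -214118$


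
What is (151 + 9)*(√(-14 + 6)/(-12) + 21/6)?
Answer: 560 - 80*I*√2/3 ≈ 560.0 - 37.712*I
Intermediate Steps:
(151 + 9)*(√(-14 + 6)/(-12) + 21/6) = 160*(√(-8)*(-1/12) + 21*(⅙)) = 160*((2*I*√2)*(-1/12) + 7/2) = 160*(-I*√2/6 + 7/2) = 160*(7/2 - I*√2/6) = 560 - 80*I*√2/3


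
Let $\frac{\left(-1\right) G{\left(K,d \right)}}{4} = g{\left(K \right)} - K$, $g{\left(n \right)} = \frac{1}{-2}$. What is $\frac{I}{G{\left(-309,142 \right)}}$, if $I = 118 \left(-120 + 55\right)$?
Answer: $\frac{3835}{617} \approx 6.2156$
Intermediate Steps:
$g{\left(n \right)} = - \frac{1}{2}$
$G{\left(K,d \right)} = 2 + 4 K$ ($G{\left(K,d \right)} = - 4 \left(- \frac{1}{2} - K\right) = 2 + 4 K$)
$I = -7670$ ($I = 118 \left(-65\right) = -7670$)
$\frac{I}{G{\left(-309,142 \right)}} = - \frac{7670}{2 + 4 \left(-309\right)} = - \frac{7670}{2 - 1236} = - \frac{7670}{-1234} = \left(-7670\right) \left(- \frac{1}{1234}\right) = \frac{3835}{617}$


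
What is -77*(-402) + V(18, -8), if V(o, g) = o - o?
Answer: 30954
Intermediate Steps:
V(o, g) = 0
-77*(-402) + V(18, -8) = -77*(-402) + 0 = 30954 + 0 = 30954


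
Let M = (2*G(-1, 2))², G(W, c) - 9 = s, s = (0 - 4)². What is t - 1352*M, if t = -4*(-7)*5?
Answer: -3379860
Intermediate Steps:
s = 16 (s = (-4)² = 16)
G(W, c) = 25 (G(W, c) = 9 + 16 = 25)
t = 140 (t = 28*5 = 140)
M = 2500 (M = (2*25)² = 50² = 2500)
t - 1352*M = 140 - 1352*2500 = 140 - 3380000 = -3379860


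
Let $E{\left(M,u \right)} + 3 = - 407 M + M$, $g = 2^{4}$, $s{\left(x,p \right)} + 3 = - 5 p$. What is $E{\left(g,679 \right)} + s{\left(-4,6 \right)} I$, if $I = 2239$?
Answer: $-80386$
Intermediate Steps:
$s{\left(x,p \right)} = -3 - 5 p$
$g = 16$
$E{\left(M,u \right)} = -3 - 406 M$ ($E{\left(M,u \right)} = -3 + \left(- 407 M + M\right) = -3 - 406 M$)
$E{\left(g,679 \right)} + s{\left(-4,6 \right)} I = \left(-3 - 6496\right) + \left(-3 - 30\right) 2239 = -6499 - 73887 = -80386$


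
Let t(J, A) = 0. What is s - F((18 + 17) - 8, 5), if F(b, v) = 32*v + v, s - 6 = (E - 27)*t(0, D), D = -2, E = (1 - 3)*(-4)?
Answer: -159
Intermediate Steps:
E = 8 (E = -2*(-4) = 8)
s = 6 (s = 6 + (8 - 27)*0 = 6 - 19*0 = 6 + 0 = 6)
F(b, v) = 33*v
s - F((18 + 17) - 8, 5) = 6 - 33*5 = 6 - 1*165 = 6 - 165 = -159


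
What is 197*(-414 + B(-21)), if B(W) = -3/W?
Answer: -570709/7 ≈ -81530.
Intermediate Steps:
197*(-414 + B(-21)) = 197*(-414 - 3/(-21)) = 197*(-414 - 3*(-1/21)) = 197*(-414 + 1/7) = 197*(-2897/7) = -570709/7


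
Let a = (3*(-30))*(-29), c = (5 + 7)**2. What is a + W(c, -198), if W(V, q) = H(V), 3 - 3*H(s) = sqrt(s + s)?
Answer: 2611 - 4*sqrt(2) ≈ 2605.3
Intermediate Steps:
c = 144 (c = 12**2 = 144)
H(s) = 1 - sqrt(2)*sqrt(s)/3 (H(s) = 1 - sqrt(s + s)/3 = 1 - sqrt(2)*sqrt(s)/3)
W(V, q) = 1 - sqrt(2)*sqrt(V)/3
a = 2610 (a = -90*(-29) = 2610)
a + W(c, -198) = 2610 + (1 - sqrt(2)*sqrt(144)/3) = 2610 + (1 - 1/3*sqrt(2)*12) = 2610 + (1 - 4*sqrt(2)) = 2611 - 4*sqrt(2)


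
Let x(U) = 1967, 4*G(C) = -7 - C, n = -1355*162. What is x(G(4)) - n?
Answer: 221477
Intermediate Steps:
n = -219510
G(C) = -7/4 - C/4 (G(C) = (-7 - C)/4 = -7/4 - C/4)
x(G(4)) - n = 1967 - 1*(-219510) = 1967 + 219510 = 221477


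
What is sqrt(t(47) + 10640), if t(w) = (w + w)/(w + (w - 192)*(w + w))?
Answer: 3*sqrt(341662)/17 ≈ 103.15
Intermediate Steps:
t(w) = 2*w/(w + 2*w*(-192 + w)) (t(w) = (2*w)/(w + (-192 + w)*(2*w)) = (2*w)/(w + 2*w*(-192 + w)) = 2*w/(w + 2*w*(-192 + w)))
sqrt(t(47) + 10640) = sqrt(2/(-383 + 2*47) + 10640) = sqrt(2/(-383 + 94) + 10640) = sqrt(2/(-289) + 10640) = sqrt(2*(-1/289) + 10640) = sqrt(-2/289 + 10640) = sqrt(3074958/289) = 3*sqrt(341662)/17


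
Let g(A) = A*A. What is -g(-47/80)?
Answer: -2209/6400 ≈ -0.34516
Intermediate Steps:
g(A) = A²
-g(-47/80) = -(-47/80)² = -1*2209/6400 = -2209/6400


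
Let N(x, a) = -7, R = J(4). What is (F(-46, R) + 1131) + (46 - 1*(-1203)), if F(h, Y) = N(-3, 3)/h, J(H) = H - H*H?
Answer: 109487/46 ≈ 2380.2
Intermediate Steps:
J(H) = H - H²
R = -12 (R = 4*(1 - 1*4) = 4*(1 - 4) = 4*(-3) = -12)
F(h, Y) = -7/h
(F(-46, R) + 1131) + (46 - 1*(-1203)) = (-7/(-46) + 1131) + (46 - 1*(-1203)) = (-7*(-1/46) + 1131) + (46 + 1203) = (7/46 + 1131) + 1249 = 52033/46 + 1249 = 109487/46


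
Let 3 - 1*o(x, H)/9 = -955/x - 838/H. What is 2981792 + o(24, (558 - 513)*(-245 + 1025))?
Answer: 23260983251/7800 ≈ 2.9822e+6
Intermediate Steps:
o(x, H) = 27 + 7542/H + 8595/x (o(x, H) = 27 - 9*(-955/x - 838/H) = 27 + (7542/H + 8595/x) = 27 + 7542/H + 8595/x)
2981792 + o(24, (558 - 513)*(-245 + 1025)) = 2981792 + (27 + 7542/(((558 - 513)*(-245 + 1025))) + 8595/24) = 2981792 + (27 + 7542/((45*780)) + 8595*(1/24)) = 2981792 + (27 + 7542/35100 + 2865/8) = 2981792 + (27 + 7542*(1/35100) + 2865/8) = 2981792 + (27 + 419/1950 + 2865/8) = 2981792 + 3005651/7800 = 23260983251/7800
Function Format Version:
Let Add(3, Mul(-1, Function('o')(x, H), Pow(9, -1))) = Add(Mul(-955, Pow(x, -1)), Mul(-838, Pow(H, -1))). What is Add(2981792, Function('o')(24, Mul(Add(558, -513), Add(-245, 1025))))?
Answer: Rational(23260983251, 7800) ≈ 2.9822e+6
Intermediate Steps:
Function('o')(x, H) = Add(27, Mul(7542, Pow(H, -1)), Mul(8595, Pow(x, -1))) (Function('o')(x, H) = Add(27, Mul(-9, Add(Mul(-955, Pow(x, -1)), Mul(-838, Pow(H, -1))))) = Add(27, Add(Mul(7542, Pow(H, -1)), Mul(8595, Pow(x, -1)))) = Add(27, Mul(7542, Pow(H, -1)), Mul(8595, Pow(x, -1))))
Add(2981792, Function('o')(24, Mul(Add(558, -513), Add(-245, 1025)))) = Add(2981792, Add(27, Mul(7542, Pow(Mul(Add(558, -513), Add(-245, 1025)), -1)), Mul(8595, Pow(24, -1)))) = Add(2981792, Add(27, Mul(7542, Pow(Mul(45, 780), -1)), Mul(8595, Rational(1, 24)))) = Add(2981792, Add(27, Mul(7542, Pow(35100, -1)), Rational(2865, 8))) = Add(2981792, Add(27, Mul(7542, Rational(1, 35100)), Rational(2865, 8))) = Add(2981792, Add(27, Rational(419, 1950), Rational(2865, 8))) = Add(2981792, Rational(3005651, 7800)) = Rational(23260983251, 7800)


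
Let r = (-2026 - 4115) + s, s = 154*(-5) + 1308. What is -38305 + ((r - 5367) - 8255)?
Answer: -57530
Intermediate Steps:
s = 538 (s = -770 + 1308 = 538)
r = -5603 (r = (-2026 - 4115) + 538 = -6141 + 538 = -5603)
-38305 + ((r - 5367) - 8255) = -38305 + ((-5603 - 5367) - 8255) = -38305 + (-10970 - 8255) = -38305 - 19225 = -57530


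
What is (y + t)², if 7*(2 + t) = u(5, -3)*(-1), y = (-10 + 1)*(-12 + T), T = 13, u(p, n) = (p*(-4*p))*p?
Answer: 178929/49 ≈ 3651.6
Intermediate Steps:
u(p, n) = -4*p³ (u(p, n) = (-4*p²)*p = -4*p³)
y = -9 (y = (-10 + 1)*(-12 + 13) = -9*1 = -9)
t = 486/7 (t = -2 + (-4*5³*(-1))/7 = -2 + (-4*125*(-1))/7 = -2 + (-500*(-1))/7 = -2 + (⅐)*500 = -2 + 500/7 = 486/7 ≈ 69.429)
(y + t)² = (-9 + 486/7)² = (423/7)² = 178929/49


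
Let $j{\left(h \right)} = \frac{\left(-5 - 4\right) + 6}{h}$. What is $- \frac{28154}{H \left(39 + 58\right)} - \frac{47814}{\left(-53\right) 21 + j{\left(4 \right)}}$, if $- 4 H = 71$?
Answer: $\frac{606294784}{10227195} \approx 59.283$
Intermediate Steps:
$H = - \frac{71}{4}$ ($H = \left(- \frac{1}{4}\right) 71 = - \frac{71}{4} \approx -17.75$)
$j{\left(h \right)} = - \frac{3}{h}$ ($j{\left(h \right)} = \frac{-9 + 6}{h} = - \frac{3}{h}$)
$- \frac{28154}{H \left(39 + 58\right)} - \frac{47814}{\left(-53\right) 21 + j{\left(4 \right)}} = - \frac{28154}{\left(- \frac{71}{4}\right) \left(39 + 58\right)} - \frac{47814}{\left(-53\right) 21 - \frac{3}{4}} = - \frac{28154}{\left(- \frac{71}{4}\right) 97} - \frac{47814}{-1113 - \frac{3}{4}} = - \frac{28154}{- \frac{6887}{4}} - \frac{47814}{-1113 - \frac{3}{4}} = \left(-28154\right) \left(- \frac{4}{6887}\right) - \frac{47814}{- \frac{4455}{4}} = \frac{112616}{6887} - - \frac{63752}{1485} = \frac{112616}{6887} + \frac{63752}{1485} = \frac{606294784}{10227195}$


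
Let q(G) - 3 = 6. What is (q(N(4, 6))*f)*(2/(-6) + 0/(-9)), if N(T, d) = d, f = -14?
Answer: 42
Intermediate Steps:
q(G) = 9 (q(G) = 3 + 6 = 9)
(q(N(4, 6))*f)*(2/(-6) + 0/(-9)) = (9*(-14))*(2/(-6) + 0/(-9)) = -126*(2*(-⅙) + 0*(-⅑)) = -126*(-⅓ + 0) = -126*(-⅓) = 42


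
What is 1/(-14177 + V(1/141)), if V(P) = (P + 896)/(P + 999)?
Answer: -140860/1996845883 ≈ -7.0541e-5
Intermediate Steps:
V(P) = (896 + P)/(999 + P)
1/(-14177 + V(1/141)) = 1/(-14177 + (896 + 1/141)/(999 + 1/141)) = 1/(-14177 + (126337/141)/(140860/141)) = 1/(-14177 + (141/140860)*(126337/141)) = 1/(-14177 + 126337/140860) = 1/(-1996845883/140860) = -140860/1996845883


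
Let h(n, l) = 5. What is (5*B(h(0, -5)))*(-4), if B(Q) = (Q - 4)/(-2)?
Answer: 10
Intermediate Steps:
B(Q) = 2 - Q/2 (B(Q) = (-4 + Q)*(-½) = 2 - Q/2)
(5*B(h(0, -5)))*(-4) = (5*(2 - ½*5))*(-4) = (5*(2 - 5/2))*(-4) = (5*(-½))*(-4) = -5/2*(-4) = 10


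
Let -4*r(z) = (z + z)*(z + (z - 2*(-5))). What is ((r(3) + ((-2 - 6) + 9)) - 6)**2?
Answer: 841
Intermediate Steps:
r(z) = -z*(10 + 2*z)/2 (r(z) = -(z + z)*(z + (z - 2*(-5)))/4 = -2*z*(z + (z + 10))/4 = -2*z*(z + (10 + z))/4 = -2*z*(10 + 2*z)/4 = -z*(10 + 2*z)/2)
((r(3) + ((-2 - 6) + 9)) - 6)**2 = ((-1*3*(5 + 3) + ((-2 - 6) + 9)) - 6)**2 = ((-1*3*8 + (-8 + 9)) - 6)**2 = ((-24 + 1) - 6)**2 = (-23 - 6)**2 = (-29)**2 = 841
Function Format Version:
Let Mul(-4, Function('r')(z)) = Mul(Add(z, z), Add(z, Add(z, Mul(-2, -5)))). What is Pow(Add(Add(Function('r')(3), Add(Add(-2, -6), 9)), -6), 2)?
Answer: 841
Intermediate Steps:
Function('r')(z) = Mul(Rational(-1, 2), z, Add(10, Mul(2, z))) (Function('r')(z) = Mul(Rational(-1, 4), Mul(Add(z, z), Add(z, Add(z, Mul(-2, -5))))) = Mul(Rational(-1, 4), Mul(Mul(2, z), Add(z, Add(z, 10)))) = Mul(Rational(-1, 4), Mul(Mul(2, z), Add(z, Add(10, z)))) = Mul(Rational(-1, 4), Mul(Mul(2, z), Add(10, Mul(2, z)))) = Mul(Rational(-1, 4), Mul(2, z, Add(10, Mul(2, z)))) = Mul(Rational(-1, 2), z, Add(10, Mul(2, z))))
Pow(Add(Add(Function('r')(3), Add(Add(-2, -6), 9)), -6), 2) = Pow(Add(Add(Mul(-1, 3, Add(5, 3)), Add(Add(-2, -6), 9)), -6), 2) = Pow(Add(Add(Mul(-1, 3, 8), Add(-8, 9)), -6), 2) = Pow(Add(Add(-24, 1), -6), 2) = Pow(Add(-23, -6), 2) = Pow(-29, 2) = 841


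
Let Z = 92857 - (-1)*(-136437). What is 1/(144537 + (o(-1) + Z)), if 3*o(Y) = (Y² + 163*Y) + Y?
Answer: 3/302708 ≈ 9.9105e-6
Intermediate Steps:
o(Y) = Y²/3 + 164*Y/3 (o(Y) = ((Y² + 163*Y) + Y)/3 = (Y² + 164*Y)/3 = Y²/3 + 164*Y/3)
Z = -43580 (Z = 92857 - 1*136437 = 92857 - 136437 = -43580)
1/(144537 + (o(-1) + Z)) = 1/(144537 + ((⅓)*(-1)*(164 - 1) - 43580)) = 1/(144537 + ((⅓)*(-1)*163 - 43580)) = 1/(144537 + (-163/3 - 43580)) = 1/(144537 - 130903/3) = 1/(302708/3) = 3/302708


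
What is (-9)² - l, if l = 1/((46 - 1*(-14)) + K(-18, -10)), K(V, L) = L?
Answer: 4049/50 ≈ 80.980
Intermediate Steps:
l = 1/50 (l = 1/((46 - 1*(-14)) - 10) = 1/((46 + 14) - 10) = 1/(60 - 10) = 1/50 ≈ 0.020000)
(-9)² - l = (-9)² - 1*1/50 = 81 - 1/50 = 4049/50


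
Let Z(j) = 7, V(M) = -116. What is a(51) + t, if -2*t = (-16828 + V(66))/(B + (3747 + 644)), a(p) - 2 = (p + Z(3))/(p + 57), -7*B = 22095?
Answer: 2193185/233334 ≈ 9.3993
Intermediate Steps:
B = -22095/7 (B = -⅐*22095 = -22095/7 ≈ -3156.4)
a(p) = 2 + (7 + p)/(57 + p) (a(p) = 2 + (p + 7)/(p + 57) = 2 + (7 + p)/(57 + p))
t = 29652/4321 (t = -(-16828 - 116)/(2*(-22095/7 + (3747 + 644))) = -(-8472)/(-22095/7 + 4391) = -(-8472)/8642/7 = -(-8472)*7/8642 = -½*(-59304/4321) = 29652/4321 ≈ 6.8623)
a(51) + t = (121 + 3*51)/(57 + 51) + 29652/4321 = (121 + 153)/108 + 29652/4321 = (1/108)*274 + 29652/4321 = 137/54 + 29652/4321 = 2193185/233334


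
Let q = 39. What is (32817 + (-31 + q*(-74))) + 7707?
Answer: 37607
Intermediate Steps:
(32817 + (-31 + q*(-74))) + 7707 = (32817 + (-31 + 39*(-74))) + 7707 = (32817 + (-31 - 2886)) + 7707 = (32817 - 2917) + 7707 = 29900 + 7707 = 37607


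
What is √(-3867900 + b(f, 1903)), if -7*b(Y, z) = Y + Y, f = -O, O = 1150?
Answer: 10*I*√1895110/7 ≈ 1966.6*I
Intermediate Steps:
f = -1150 (f = -1*1150 = -1150)
b(Y, z) = -2*Y/7 (b(Y, z) = -(Y + Y)/7 = -2*Y/7)
√(-3867900 + b(f, 1903)) = √(-3867900 - 2/7*(-1150)) = √(-3867900 + 2300/7) = √(-27073000/7) = 10*I*√1895110/7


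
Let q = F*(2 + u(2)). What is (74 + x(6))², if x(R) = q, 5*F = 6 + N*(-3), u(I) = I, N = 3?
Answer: 128164/25 ≈ 5126.6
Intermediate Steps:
F = -⅗ (F = (6 + 3*(-3))/5 = (6 - 9)/5 = (⅕)*(-3) = -⅗ ≈ -0.60000)
q = -12/5 (q = -3*(2 + 2)/5 = -⅗*4 = -12/5 ≈ -2.4000)
x(R) = -12/5
(74 + x(6))² = (74 - 12/5)² = (358/5)² = 128164/25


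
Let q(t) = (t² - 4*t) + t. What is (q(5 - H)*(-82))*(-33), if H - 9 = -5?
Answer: -5412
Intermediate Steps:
H = 4 (H = 9 - 5 = 4)
q(t) = t² - 3*t
(q(5 - H)*(-82))*(-33) = (((5 - 1*4)*(-3 + (5 - 1*4)))*(-82))*(-33) = (((5 - 4)*(-3 + (5 - 4)))*(-82))*(-33) = ((1*(-3 + 1))*(-82))*(-33) = ((1*(-2))*(-82))*(-33) = -2*(-82)*(-33) = 164*(-33) = -5412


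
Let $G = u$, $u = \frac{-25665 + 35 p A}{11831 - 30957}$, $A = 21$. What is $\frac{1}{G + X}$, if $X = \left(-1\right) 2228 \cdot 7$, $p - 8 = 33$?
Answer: $- \frac{9563}{149146783} \approx -6.4118 \cdot 10^{-5}$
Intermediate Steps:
$p = 41$ ($p = 8 + 33 = 41$)
$u = - \frac{2235}{9563}$ ($u = \frac{-25665 + 35 \cdot 41 \cdot 21}{11831 - 30957} = \frac{-25665 + 1435 \cdot 21}{-19126} = \left(-25665 + 30135\right) \left(- \frac{1}{19126}\right) = 4470 \left(- \frac{1}{19126}\right) = - \frac{2235}{9563} \approx -0.23371$)
$G = - \frac{2235}{9563} \approx -0.23371$
$X = -15596$ ($X = \left(-2228\right) 7 = -15596$)
$\frac{1}{G + X} = \frac{1}{- \frac{2235}{9563} - 15596} = \frac{1}{- \frac{149146783}{9563}} = - \frac{9563}{149146783}$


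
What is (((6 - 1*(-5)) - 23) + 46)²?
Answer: 1156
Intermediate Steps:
(((6 - 1*(-5)) - 23) + 46)² = (((6 + 5) - 23) + 46)² = ((11 - 23) + 46)² = (-12 + 46)² = 34² = 1156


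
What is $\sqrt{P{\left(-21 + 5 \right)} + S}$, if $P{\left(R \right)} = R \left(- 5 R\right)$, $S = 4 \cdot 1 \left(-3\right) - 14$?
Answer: $i \sqrt{1306} \approx 36.139 i$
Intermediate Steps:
$S = -26$ ($S = 4 \left(-3\right) - 14 = -12 - 14 = -26$)
$P{\left(R \right)} = - 5 R^{2}$
$\sqrt{P{\left(-21 + 5 \right)} + S} = \sqrt{- 5 \left(-21 + 5\right)^{2} - 26} = \sqrt{- 5 \left(-16\right)^{2} - 26} = \sqrt{\left(-5\right) 256 - 26} = \sqrt{-1280 - 26} = \sqrt{-1306} = i \sqrt{1306}$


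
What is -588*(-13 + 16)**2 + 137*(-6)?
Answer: -6114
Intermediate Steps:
-588*(-13 + 16)**2 + 137*(-6) = -588*3**2 - 822 = -588*9 - 822 = -5292 - 822 = -6114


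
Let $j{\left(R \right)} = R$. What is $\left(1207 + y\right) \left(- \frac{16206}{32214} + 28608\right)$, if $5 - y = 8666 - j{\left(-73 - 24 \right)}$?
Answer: $- \frac{1159785658701}{5369} \approx -2.1602 \cdot 10^{8}$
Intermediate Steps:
$y = -8758$ ($y = 5 - \left(8666 - \left(-73 - 24\right)\right) = 5 - \left(8666 - -97\right) = 5 - \left(8666 + 97\right) = 5 - 8763 = -8758$)
$\left(1207 + y\right) \left(- \frac{16206}{32214} + 28608\right) = \left(1207 - 8758\right) \left(- \frac{16206}{32214} + 28608\right) = - 7551 \left(\left(-16206\right) \frac{1}{32214} + 28608\right) = - 7551 \left(- \frac{2701}{5369} + 28608\right) = \left(-7551\right) \frac{153593651}{5369} = - \frac{1159785658701}{5369}$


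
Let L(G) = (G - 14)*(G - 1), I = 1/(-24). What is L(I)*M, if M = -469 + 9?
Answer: -968875/144 ≈ -6728.3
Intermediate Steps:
M = -460
I = -1/24 ≈ -0.041667
L(G) = (-1 + G)*(-14 + G) (L(G) = (-14 + G)*(-1 + G) = (-1 + G)*(-14 + G))
L(I)*M = (14 + (-1/24)**2 - 15*(-1/24))*(-460) = (14 + 1/576 + 5/8)*(-460) = (8425/576)*(-460) = -968875/144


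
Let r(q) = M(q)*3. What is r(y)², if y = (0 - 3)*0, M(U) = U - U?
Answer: 0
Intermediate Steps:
M(U) = 0
y = 0 (y = -3*0 = 0)
r(q) = 0 (r(q) = 0*3 = 0)
r(y)² = 0² = 0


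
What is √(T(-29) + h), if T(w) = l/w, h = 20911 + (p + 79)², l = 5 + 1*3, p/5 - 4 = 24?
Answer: 12*√402230/29 ≈ 262.43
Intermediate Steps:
p = 140 (p = 20 + 5*24 = 20 + 120 = 140)
l = 8 (l = 5 + 3 = 8)
h = 68872 (h = 20911 + (140 + 79)² = 20911 + 219² = 20911 + 47961 = 68872)
T(w) = 8/w
√(T(-29) + h) = √(8/(-29) + 68872) = √(8*(-1/29) + 68872) = √(-8/29 + 68872) = √(1997280/29) = 12*√402230/29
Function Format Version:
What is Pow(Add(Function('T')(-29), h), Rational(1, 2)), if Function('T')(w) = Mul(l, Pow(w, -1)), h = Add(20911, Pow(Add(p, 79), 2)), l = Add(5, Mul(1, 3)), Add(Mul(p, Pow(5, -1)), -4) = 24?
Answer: Mul(Rational(12, 29), Pow(402230, Rational(1, 2))) ≈ 262.43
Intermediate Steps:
p = 140 (p = Add(20, Mul(5, 24)) = Add(20, 120) = 140)
l = 8 (l = Add(5, 3) = 8)
h = 68872 (h = Add(20911, Pow(Add(140, 79), 2)) = Add(20911, Pow(219, 2)) = Add(20911, 47961) = 68872)
Function('T')(w) = Mul(8, Pow(w, -1))
Pow(Add(Function('T')(-29), h), Rational(1, 2)) = Pow(Add(Mul(8, Pow(-29, -1)), 68872), Rational(1, 2)) = Pow(Add(Mul(8, Rational(-1, 29)), 68872), Rational(1, 2)) = Pow(Add(Rational(-8, 29), 68872), Rational(1, 2)) = Pow(Rational(1997280, 29), Rational(1, 2)) = Mul(Rational(12, 29), Pow(402230, Rational(1, 2)))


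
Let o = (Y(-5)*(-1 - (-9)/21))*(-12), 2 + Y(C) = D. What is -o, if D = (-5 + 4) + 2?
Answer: 48/7 ≈ 6.8571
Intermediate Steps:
D = 1 (D = -1 + 2 = 1)
Y(C) = -1 (Y(C) = -2 + 1 = -1)
o = -48/7 (o = -(-1 - (-9)/21)*(-12) = -(-1 - 1*(-3/7))*(-12) = -(-1 + 3/7)*(-12) = -1*(-4/7)*(-12) = (4/7)*(-12) = -48/7 ≈ -6.8571)
-o = -1*(-48/7) = 48/7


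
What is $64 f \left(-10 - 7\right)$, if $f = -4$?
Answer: $4352$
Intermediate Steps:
$64 f \left(-10 - 7\right) = 64 \left(- 4 \left(-10 - 7\right)\right) = 64 \left(\left(-4\right) \left(-17\right)\right) = 64 \cdot 68 = 4352$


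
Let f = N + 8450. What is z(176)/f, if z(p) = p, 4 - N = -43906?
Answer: 2/595 ≈ 0.0033613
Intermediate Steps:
N = 43910 (N = 4 - 1*(-43906) = 4 + 43906 = 43910)
f = 52360 (f = 43910 + 8450 = 52360)
z(176)/f = 176/52360 = 176*(1/52360) = 2/595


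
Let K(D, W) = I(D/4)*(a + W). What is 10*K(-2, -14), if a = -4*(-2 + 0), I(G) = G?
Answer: 30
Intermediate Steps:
a = 8 (a = -4*(-2) = 8)
K(D, W) = D*(8 + W)/4 (K(D, W) = (D/4)*(8 + W) = D*(8 + W)/4)
10*K(-2, -14) = 10*((¼)*(-2)*(8 - 14)) = 10*((¼)*(-2)*(-6)) = 10*3 = 30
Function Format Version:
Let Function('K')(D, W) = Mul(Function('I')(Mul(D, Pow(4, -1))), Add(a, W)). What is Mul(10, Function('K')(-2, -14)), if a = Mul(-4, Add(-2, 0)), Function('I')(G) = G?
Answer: 30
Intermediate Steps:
a = 8 (a = Mul(-4, -2) = 8)
Function('K')(D, W) = Mul(Rational(1, 4), D, Add(8, W)) (Function('K')(D, W) = Mul(Mul(D, Pow(4, -1)), Add(8, W)) = Mul(Mul(D, Rational(1, 4)), Add(8, W)) = Mul(Mul(Rational(1, 4), D), Add(8, W)) = Mul(Rational(1, 4), D, Add(8, W)))
Mul(10, Function('K')(-2, -14)) = Mul(10, Mul(Rational(1, 4), -2, Add(8, -14))) = Mul(10, Mul(Rational(1, 4), -2, -6)) = Mul(10, 3) = 30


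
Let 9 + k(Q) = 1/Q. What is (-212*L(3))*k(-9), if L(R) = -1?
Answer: -17384/9 ≈ -1931.6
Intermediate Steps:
k(Q) = -9 + 1/Q
(-212*L(3))*k(-9) = (-212*(-1))*(-9 + 1/(-9)) = 212*(-9 - ⅑) = 212*(-82/9) = -17384/9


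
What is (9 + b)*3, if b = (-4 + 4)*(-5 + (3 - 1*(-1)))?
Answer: 27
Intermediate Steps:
b = 0 (b = 0*(-5 + (3 + 1)) = 0*(-5 + 4) = 0*(-1) = 0)
(9 + b)*3 = (9 + 0)*3 = 9*3 = 27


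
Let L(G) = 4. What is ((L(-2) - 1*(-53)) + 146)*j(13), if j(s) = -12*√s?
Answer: -2436*√13 ≈ -8783.1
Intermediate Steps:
((L(-2) - 1*(-53)) + 146)*j(13) = ((4 - 1*(-53)) + 146)*(-12*√13) = ((4 + 53) + 146)*(-12*√13) = (57 + 146)*(-12*√13) = 203*(-12*√13) = -2436*√13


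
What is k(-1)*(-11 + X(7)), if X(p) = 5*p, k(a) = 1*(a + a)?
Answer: -48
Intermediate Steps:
k(a) = 2*a (k(a) = 1*(2*a) = 2*a)
k(-1)*(-11 + X(7)) = (2*(-1))*(-11 + 5*7) = -2*(-11 + 35) = -2*24 = -48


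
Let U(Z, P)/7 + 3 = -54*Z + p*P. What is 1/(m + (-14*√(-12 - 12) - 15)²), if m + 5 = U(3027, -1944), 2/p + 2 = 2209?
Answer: -2207*I/(1853880*√6 + 2535232393*I) ≈ -8.7053e-7 - 1.5593e-9*I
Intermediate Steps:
p = 2/2207 (p = 2/(-2 + 2209) = 2/2207 ≈ 0.00090621)
U(Z, P) = -21 - 378*Z + 14*P/2207 (U(Z, P) = -21 + 7*(-54*Z + 2*P/2207) = -21 + (-378*Z + 14*P/2207) = -21 - 378*Z + 14*P/2207)
m = -2525347240/2207 (m = -5 + (-21 - 378*3027 + (14/2207)*(-1944)) = -5 + (-21 - 1144206 - 27216/2207) = -5 - 2525336205/2207 = -2525347240/2207 ≈ -1.1442e+6)
1/(m + (-14*√(-12 - 12) - 15)²) = 1/(-2525347240/2207 + (-14*√(-12 - 12) - 15)²) = 1/(-2525347240/2207 + (-28*I*√6 - 15)²) = 1/(-2525347240/2207 + (-15 - 28*I*√6)²)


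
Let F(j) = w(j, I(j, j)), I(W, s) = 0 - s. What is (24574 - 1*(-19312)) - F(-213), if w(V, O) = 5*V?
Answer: 44951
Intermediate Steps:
I(W, s) = -s
F(j) = 5*j
(24574 - 1*(-19312)) - F(-213) = (24574 - 1*(-19312)) - 5*(-213) = (24574 + 19312) - 1*(-1065) = 43886 + 1065 = 44951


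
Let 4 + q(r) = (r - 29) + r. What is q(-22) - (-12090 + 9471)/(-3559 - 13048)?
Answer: -1281358/16607 ≈ -77.158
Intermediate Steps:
q(r) = -33 + 2*r (q(r) = -4 + ((r - 29) + r) = -4 + ((-29 + r) + r) = -4 + (-29 + 2*r) = -33 + 2*r)
q(-22) - (-12090 + 9471)/(-3559 - 13048) = (-33 + 2*(-22)) - (-12090 + 9471)/(-3559 - 13048) = (-33 - 44) - (-2619)/(-16607) = -77 - (-2619)*(-1)/16607 = -77 - 1*2619/16607 = -77 - 2619/16607 = -1281358/16607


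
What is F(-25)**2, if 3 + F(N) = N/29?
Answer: 12544/841 ≈ 14.916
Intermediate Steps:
F(N) = -3 + N/29
F(-25)**2 = (-3 + (1/29)*(-25))**2 = (-3 - 25/29)**2 = (-112/29)**2 = 12544/841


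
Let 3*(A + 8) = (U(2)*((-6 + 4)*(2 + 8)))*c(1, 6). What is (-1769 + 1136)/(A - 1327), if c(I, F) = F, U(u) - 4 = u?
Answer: 211/525 ≈ 0.40190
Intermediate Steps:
U(u) = 4 + u
A = -248 (A = -8 + (((4 + 2)*((-6 + 4)*(2 + 8)))*6)/3 = -8 + ((6*(-2*10))*6)/3 = -8 + ((6*(-20))*6)/3 = -8 + (-120*6)/3 = -8 + (1/3)*(-720) = -8 - 240 = -248)
(-1769 + 1136)/(A - 1327) = (-1769 + 1136)/(-248 - 1327) = -633/(-1575) = -633*(-1/1575) = 211/525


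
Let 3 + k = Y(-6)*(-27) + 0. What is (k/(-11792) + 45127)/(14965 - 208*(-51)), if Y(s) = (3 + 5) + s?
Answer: 532137641/301556816 ≈ 1.7646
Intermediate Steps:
Y(s) = 8 + s
k = -57 (k = -3 + ((8 - 6)*(-27) + 0) = -3 + (2*(-27) + 0) = -3 + (-54 + 0) = -3 - 54 = -57)
(k/(-11792) + 45127)/(14965 - 208*(-51)) = (-57/(-11792) + 45127)/(14965 - 208*(-51)) = (-57*(-1/11792) + 45127)/(14965 + 10608) = (57/11792 + 45127)/25573 = (532137641/11792)*(1/25573) = 532137641/301556816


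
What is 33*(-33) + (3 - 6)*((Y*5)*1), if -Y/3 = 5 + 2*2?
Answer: -684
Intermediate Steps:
Y = -27 (Y = -3*(5 + 2*2) = -3*(5 + 4) = -3*9 = -27)
33*(-33) + (3 - 6)*((Y*5)*1) = 33*(-33) + (3 - 6)*(-27*5*1) = -1089 - (-405) = -1089 - 3*(-135) = -1089 + 405 = -684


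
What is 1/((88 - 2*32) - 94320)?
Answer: -1/94296 ≈ -1.0605e-5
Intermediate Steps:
1/((88 - 2*32) - 94320) = 1/((88 - 64) - 94320) = 1/(24 - 94320) = 1/(-94296) = -1/94296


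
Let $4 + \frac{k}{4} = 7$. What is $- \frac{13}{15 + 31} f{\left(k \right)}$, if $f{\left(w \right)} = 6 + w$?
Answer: $- \frac{117}{23} \approx -5.087$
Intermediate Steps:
$k = 12$ ($k = -16 + 4 \cdot 7 = -16 + 28 = 12$)
$- \frac{13}{15 + 31} f{\left(k \right)} = - \frac{13}{15 + 31} \left(6 + 12\right) = - \frac{13}{46} \cdot 18 = \left(-13\right) \frac{1}{46} \cdot 18 = \left(- \frac{13}{46}\right) 18 = - \frac{117}{23}$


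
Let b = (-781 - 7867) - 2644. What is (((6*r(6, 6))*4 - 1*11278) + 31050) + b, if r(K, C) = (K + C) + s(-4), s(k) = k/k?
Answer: 8792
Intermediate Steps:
s(k) = 1
r(K, C) = 1 + C + K (r(K, C) = (K + C) + 1 = (C + K) + 1 = 1 + C + K)
b = -11292 (b = -8648 - 2644 = -11292)
(((6*r(6, 6))*4 - 1*11278) + 31050) + b = (((6*(1 + 6 + 6))*4 - 1*11278) + 31050) - 11292 = (((6*13)*4 - 11278) + 31050) - 11292 = ((78*4 - 11278) + 31050) - 11292 = ((312 - 11278) + 31050) - 11292 = (-10966 + 31050) - 11292 = 20084 - 11292 = 8792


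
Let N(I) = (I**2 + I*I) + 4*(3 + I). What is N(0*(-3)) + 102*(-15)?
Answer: -1518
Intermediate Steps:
N(I) = 12 + 2*I**2 + 4*I (N(I) = (I**2 + I**2) + (12 + 4*I) = 2*I**2 + (12 + 4*I) = 12 + 2*I**2 + 4*I)
N(0*(-3)) + 102*(-15) = (12 + 2*(0*(-3))**2 + 4*(0*(-3))) + 102*(-15) = (12 + 2*0**2 + 4*0) - 1530 = (12 + 2*0 + 0) - 1530 = (12 + 0 + 0) - 1530 = 12 - 1530 = -1518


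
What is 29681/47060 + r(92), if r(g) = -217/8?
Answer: -2493643/94120 ≈ -26.494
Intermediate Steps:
r(g) = -217/8 (r(g) = -217*1/8 = -217/8)
29681/47060 + r(92) = 29681/47060 - 217/8 = -2493643/94120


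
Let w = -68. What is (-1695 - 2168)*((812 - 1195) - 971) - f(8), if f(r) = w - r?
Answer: 5230578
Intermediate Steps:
f(r) = -68 - r
(-1695 - 2168)*((812 - 1195) - 971) - f(8) = (-1695 - 2168)*((812 - 1195) - 971) - (-68 - 1*8) = -3863*(-383 - 971) - (-68 - 8) = -3863*(-1354) - 1*(-76) = 5230502 + 76 = 5230578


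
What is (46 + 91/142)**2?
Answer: 43864129/20164 ≈ 2175.4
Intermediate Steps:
(46 + 91/142)**2 = (6623/142)**2 = 43864129/20164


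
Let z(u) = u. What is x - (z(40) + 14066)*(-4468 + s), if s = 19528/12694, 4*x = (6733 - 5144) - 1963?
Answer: 799770419095/12694 ≈ 6.3004e+7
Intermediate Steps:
x = -187/2 (x = ((6733 - 5144) - 1963)/4 = (1589 - 1963)/4 = (¼)*(-374) = -187/2 ≈ -93.500)
s = 9764/6347 (s = 19528*(1/12694) = 9764/6347 ≈ 1.5384)
x - (z(40) + 14066)*(-4468 + s) = -187/2 - (40 + 14066)*(-4468 + 9764/6347) = -187/2 - 14106*(-28348632)/6347 = -187/2 - 1*(-399885802992/6347) = -187/2 + 399885802992/6347 = 799770419095/12694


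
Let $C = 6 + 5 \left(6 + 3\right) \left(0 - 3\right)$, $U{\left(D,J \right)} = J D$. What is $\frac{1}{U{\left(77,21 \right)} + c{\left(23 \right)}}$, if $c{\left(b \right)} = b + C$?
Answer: $\frac{1}{1511} \approx 0.00066181$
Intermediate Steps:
$U{\left(D,J \right)} = D J$
$C = -129$ ($C = 6 + 5 \cdot 9 \left(-3\right) = 6 + 5 \left(-27\right) = 6 - 135 = -129$)
$c{\left(b \right)} = -129 + b$ ($c{\left(b \right)} = b - 129 = -129 + b$)
$\frac{1}{U{\left(77,21 \right)} + c{\left(23 \right)}} = \frac{1}{77 \cdot 21 + \left(-129 + 23\right)} = \frac{1}{1617 - 106} = \frac{1}{1511}$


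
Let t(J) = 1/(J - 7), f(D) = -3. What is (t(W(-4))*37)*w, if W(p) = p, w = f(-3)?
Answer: 111/11 ≈ 10.091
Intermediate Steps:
w = -3
t(J) = 1/(-7 + J)
(t(W(-4))*37)*w = (37/(-7 - 4))*(-3) = (37/(-11))*(-3) = -1/11*37*(-3) = -37/11*(-3) = 111/11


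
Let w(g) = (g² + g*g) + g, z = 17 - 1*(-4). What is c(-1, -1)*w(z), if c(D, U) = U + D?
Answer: -1806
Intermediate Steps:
c(D, U) = D + U
z = 21 (z = 17 + 4 = 21)
w(g) = g + 2*g² (w(g) = (g² + g²) + g = 2*g² + g = g + 2*g²)
c(-1, -1)*w(z) = (-1 - 1)*(21*(1 + 2*21)) = -42*(1 + 42) = -42*43 = -2*903 = -1806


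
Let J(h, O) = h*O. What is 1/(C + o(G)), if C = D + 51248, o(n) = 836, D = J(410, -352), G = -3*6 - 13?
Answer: -1/92236 ≈ -1.0842e-5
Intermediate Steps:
J(h, O) = O*h
G = -31 (G = -18 - 13 = -31)
D = -144320 (D = -352*410 = -144320)
C = -93072 (C = -144320 + 51248 = -93072)
1/(C + o(G)) = 1/(-93072 + 836) = 1/(-92236) = -1/92236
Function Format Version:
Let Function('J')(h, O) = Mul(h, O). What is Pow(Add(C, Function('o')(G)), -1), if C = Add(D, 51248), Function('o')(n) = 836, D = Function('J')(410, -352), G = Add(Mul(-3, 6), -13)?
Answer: Rational(-1, 92236) ≈ -1.0842e-5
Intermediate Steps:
Function('J')(h, O) = Mul(O, h)
G = -31 (G = Add(-18, -13) = -31)
D = -144320 (D = Mul(-352, 410) = -144320)
C = -93072 (C = Add(-144320, 51248) = -93072)
Pow(Add(C, Function('o')(G)), -1) = Pow(Add(-93072, 836), -1) = Pow(-92236, -1) = Rational(-1, 92236)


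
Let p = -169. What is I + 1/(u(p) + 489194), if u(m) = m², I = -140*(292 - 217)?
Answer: -5436427499/517755 ≈ -10500.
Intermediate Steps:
I = -10500 (I = -140*75 = -10500)
I + 1/(u(p) + 489194) = -10500 + 1/((-169)² + 489194) = -10500 + 1/(28561 + 489194) = -10500 + 1/517755 = -5436427499/517755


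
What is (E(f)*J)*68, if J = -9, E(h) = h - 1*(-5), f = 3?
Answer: -4896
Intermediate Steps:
E(h) = 5 + h (E(h) = h + 5 = 5 + h)
(E(f)*J)*68 = ((5 + 3)*(-9))*68 = (8*(-9))*68 = -72*68 = -4896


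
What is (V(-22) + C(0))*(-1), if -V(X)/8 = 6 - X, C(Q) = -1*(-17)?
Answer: 207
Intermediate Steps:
C(Q) = 17
V(X) = -48 + 8*X (V(X) = -8*(6 - X) = -48 + 8*X)
(V(-22) + C(0))*(-1) = ((-48 + 8*(-22)) + 17)*(-1) = ((-48 - 176) + 17)*(-1) = (-224 + 17)*(-1) = -207*(-1) = 207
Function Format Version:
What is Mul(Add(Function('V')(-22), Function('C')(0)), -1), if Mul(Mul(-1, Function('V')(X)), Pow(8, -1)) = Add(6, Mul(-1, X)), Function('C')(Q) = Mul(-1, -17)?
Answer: 207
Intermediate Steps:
Function('C')(Q) = 17
Function('V')(X) = Add(-48, Mul(8, X)) (Function('V')(X) = Mul(-8, Add(6, Mul(-1, X))) = Add(-48, Mul(8, X)))
Mul(Add(Function('V')(-22), Function('C')(0)), -1) = Mul(Add(Add(-48, Mul(8, -22)), 17), -1) = Mul(Add(Add(-48, -176), 17), -1) = Mul(Add(-224, 17), -1) = Mul(-207, -1) = 207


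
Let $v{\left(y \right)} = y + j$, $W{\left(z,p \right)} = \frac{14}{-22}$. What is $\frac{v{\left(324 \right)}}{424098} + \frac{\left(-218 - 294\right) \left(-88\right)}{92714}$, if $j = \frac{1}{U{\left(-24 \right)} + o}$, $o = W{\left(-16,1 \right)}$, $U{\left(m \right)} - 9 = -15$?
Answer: $\frac{698543747149}{1435173501978} \approx 0.48673$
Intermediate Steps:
$U{\left(m \right)} = -6$ ($U{\left(m \right)} = 9 - 15 = -6$)
$W{\left(z,p \right)} = - \frac{7}{11}$ ($W{\left(z,p \right)} = 14 \left(- \frac{1}{22}\right) = - \frac{7}{11}$)
$o = - \frac{7}{11} \approx -0.63636$
$j = - \frac{11}{73}$ ($j = \frac{1}{-6 - \frac{7}{11}} = \frac{1}{- \frac{73}{11}} = - \frac{11}{73} \approx -0.15068$)
$v{\left(y \right)} = - \frac{11}{73} + y$ ($v{\left(y \right)} = y - \frac{11}{73} = - \frac{11}{73} + y$)
$\frac{v{\left(324 \right)}}{424098} + \frac{\left(-218 - 294\right) \left(-88\right)}{92714} = \frac{- \frac{11}{73} + 324}{424098} + \frac{\left(-218 - 294\right) \left(-88\right)}{92714} = \frac{23641}{73} \cdot \frac{1}{424098} + \left(-512\right) \left(-88\right) \frac{1}{92714} = \frac{23641}{30959154} + 45056 \cdot \frac{1}{92714} = \frac{23641}{30959154} + \frac{22528}{46357} = \frac{698543747149}{1435173501978}$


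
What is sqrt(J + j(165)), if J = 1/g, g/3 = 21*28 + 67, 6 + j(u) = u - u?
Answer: I*sqrt(23165385)/1965 ≈ 2.4494*I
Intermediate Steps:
j(u) = -6 (j(u) = -6 + (u - u) = -6 + 0 = -6)
g = 1965 (g = 3*(21*28 + 67) = 3*(588 + 67) = 3*655 = 1965)
J = 1/1965 ≈ 0.00050891
sqrt(J + j(165)) = sqrt(1/1965 - 6) = sqrt(-11789/1965) = I*sqrt(23165385)/1965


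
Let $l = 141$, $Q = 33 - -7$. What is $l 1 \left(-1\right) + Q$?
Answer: $-101$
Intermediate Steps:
$Q = 40$ ($Q = 33 + 7 = 40$)
$l 1 \left(-1\right) + Q = 141 \cdot 1 \left(-1\right) + 40 = 141 \left(-1\right) + 40 = -141 + 40 = -101$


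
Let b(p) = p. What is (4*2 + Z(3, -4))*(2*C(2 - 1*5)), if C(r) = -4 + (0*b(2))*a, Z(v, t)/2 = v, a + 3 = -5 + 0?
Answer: -112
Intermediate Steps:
a = -8 (a = -3 + (-5 + 0) = -3 - 5 = -8)
Z(v, t) = 2*v
C(r) = -4 (C(r) = -4 + (0*2)*(-8) = -4 + 0*(-8) = -4 + 0 = -4)
(4*2 + Z(3, -4))*(2*C(2 - 1*5)) = (4*2 + 2*3)*(2*(-4)) = (8 + 6)*(-8) = 14*(-8) = -112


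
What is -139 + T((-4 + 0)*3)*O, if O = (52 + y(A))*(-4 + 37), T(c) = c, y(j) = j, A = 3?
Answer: -21919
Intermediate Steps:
O = 1815 (O = (52 + 3)*(-4 + 37) = 55*33 = 1815)
-139 + T((-4 + 0)*3)*O = -139 + ((-4 + 0)*3)*1815 = -139 - 4*3*1815 = -139 - 12*1815 = -139 - 21780 = -21919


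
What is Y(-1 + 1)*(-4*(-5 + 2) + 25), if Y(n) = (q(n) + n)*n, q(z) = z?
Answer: 0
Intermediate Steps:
Y(n) = 2*n**2 (Y(n) = (n + n)*n = (2*n)*n = 2*n**2)
Y(-1 + 1)*(-4*(-5 + 2) + 25) = (2*(-1 + 1)**2)*(-4*(-5 + 2) + 25) = (2*0**2)*(-4*(-3) + 25) = (2*0)*(12 + 25) = 0*37 = 0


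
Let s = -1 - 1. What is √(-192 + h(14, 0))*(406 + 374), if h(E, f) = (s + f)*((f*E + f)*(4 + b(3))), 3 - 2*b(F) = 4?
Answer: 6240*I*√3 ≈ 10808.0*I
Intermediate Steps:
s = -2
b(F) = -½ (b(F) = 3/2 - ½*4 = 3/2 - 2 = -½)
h(E, f) = (-2 + f)*(7*f/2 + 7*E*f/2) (h(E, f) = (-2 + f)*((f*E + f)*(4 - ½)) = (-2 + f)*((E*f + f)*(7/2)) = (-2 + f)*((f + E*f)*(7/2)) = (-2 + f)*(7*f/2 + 7*E*f/2))
√(-192 + h(14, 0))*(406 + 374) = √(-192 + (7/2)*0*(-2 + 0 - 2*14 + 14*0))*(406 + 374) = √(-192 + (7/2)*0*(-2 + 0 - 28 + 0))*780 = √(-192 + (7/2)*0*(-30))*780 = √(-192 + 0)*780 = √(-192)*780 = (8*I*√3)*780 = 6240*I*√3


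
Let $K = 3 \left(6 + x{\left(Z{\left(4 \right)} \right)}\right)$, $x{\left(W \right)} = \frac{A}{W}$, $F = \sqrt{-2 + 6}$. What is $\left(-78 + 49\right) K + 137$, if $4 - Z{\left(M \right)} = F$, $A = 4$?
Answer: $-559$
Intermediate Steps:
$F = 2$ ($F = \sqrt{4} = 2$)
$Z{\left(M \right)} = 2$ ($Z{\left(M \right)} = 4 - 2 = 2$)
$x{\left(W \right)} = \frac{4}{W}$
$K = 24$ ($K = 3 \left(6 + \frac{4}{2}\right) = 3 \left(6 + 4 \cdot \frac{1}{2}\right) = 3 \left(6 + 2\right) = 3 \cdot 8 = 24$)
$\left(-78 + 49\right) K + 137 = \left(-78 + 49\right) 24 + 137 = \left(-29\right) 24 + 137 = -696 + 137 = -559$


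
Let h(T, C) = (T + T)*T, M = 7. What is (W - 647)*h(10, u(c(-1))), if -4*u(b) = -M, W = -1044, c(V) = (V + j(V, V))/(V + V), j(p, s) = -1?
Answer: -338200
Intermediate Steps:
c(V) = (-1 + V)/(2*V) (c(V) = (V - 1)/(V + V) = (-1 + V)/((2*V)) = (-1 + V)*(1/(2*V)) = (-1 + V)/(2*V))
u(b) = 7/4 (u(b) = -(-1)*7/4 = -¼*(-7) = 7/4)
h(T, C) = 2*T² (h(T, C) = (2*T)*T = 2*T²)
(W - 647)*h(10, u(c(-1))) = (-1044 - 647)*(2*10²) = -3382*100 = -1691*200 = -338200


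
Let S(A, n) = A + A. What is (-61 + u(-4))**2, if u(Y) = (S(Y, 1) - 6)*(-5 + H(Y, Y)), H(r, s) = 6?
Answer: 5625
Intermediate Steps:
S(A, n) = 2*A
u(Y) = -6 + 2*Y (u(Y) = (2*Y - 6)*(-5 + 6) = (-6 + 2*Y)*1 = -6 + 2*Y)
(-61 + u(-4))**2 = (-61 + (-6 + 2*(-4)))**2 = (-61 + (-6 - 8))**2 = (-61 - 14)**2 = (-75)**2 = 5625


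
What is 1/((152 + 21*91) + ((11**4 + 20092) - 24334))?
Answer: 1/12462 ≈ 8.0244e-5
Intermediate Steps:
1/((152 + 21*91) + ((11**4 + 20092) - 24334)) = 1/((152 + 1911) + ((14641 + 20092) - 24334)) = 1/(2063 + (34733 - 24334)) = 1/(2063 + 10399) = 1/12462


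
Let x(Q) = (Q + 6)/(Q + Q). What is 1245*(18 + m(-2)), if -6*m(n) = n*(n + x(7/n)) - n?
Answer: 294235/14 ≈ 21017.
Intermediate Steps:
x(Q) = (6 + Q)/(2*Q) (x(Q) = (6 + Q)/((2*Q)) = (6 + Q)*(1/(2*Q)) = (6 + Q)/(2*Q))
m(n) = n/6 - n*(n + n*(6 + 7/n)/14)/6 (m(n) = -(n*(n + (6 + 7/n)/(2*((7/n)))) - n)/6 = -(n*(n + (n/7)*(6 + 7/n)/2) - n)/6 = -(n*(n + n*(6 + 7/n)/14) - n)/6 = -(-n + n*(n + n*(6 + 7/n)/14))/6 = n/6 - n*(n + n*(6 + 7/n)/14)/6)
1245*(18 + m(-2)) = 1245*(18 + (1/84)*(-2)*(7 - 20*(-2))) = 1245*(18 + (1/84)*(-2)*(7 + 40)) = 1245*(18 + (1/84)*(-2)*47) = 1245*(18 - 47/42) = 1245*(709/42) = 294235/14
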